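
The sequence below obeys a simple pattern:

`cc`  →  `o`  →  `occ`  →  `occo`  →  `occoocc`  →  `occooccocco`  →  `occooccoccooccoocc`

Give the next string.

occooccoccooccooccoccooccocco

From term 3 onward, concatenate the last term with the second-to-last: o·cc = occ, occ·o = occo, …
The next term joins occooccoccooccoocc and occooccocco.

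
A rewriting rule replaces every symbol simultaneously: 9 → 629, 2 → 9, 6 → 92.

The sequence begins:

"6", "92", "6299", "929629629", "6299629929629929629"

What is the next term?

92962962992962962996299296296299629929629

Replace each of the 19 characters of 6299629929629929629 in place — 92 9 629 629 92 9 629 629 9 629 92 9 629 629 9 629 92 9 629 — and concatenate.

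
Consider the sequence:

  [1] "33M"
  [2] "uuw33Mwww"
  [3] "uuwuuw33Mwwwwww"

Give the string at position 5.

uuwuuwuuwuuw33Mwwwwwwwwwwww

Each term wraps the previous one in uuw on the left and www on the right.
From uuwuuw33Mwwwwww, 2 further steps: uuwuuw33Mwwwwww → uuwuuwuuw33Mwwwwwwwww → (answer).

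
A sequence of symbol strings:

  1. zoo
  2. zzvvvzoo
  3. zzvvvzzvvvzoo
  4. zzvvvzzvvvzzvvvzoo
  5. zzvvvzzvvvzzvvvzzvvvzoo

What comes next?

Each term is the previous one with zzvvv prepended.
So the next term is zzvvv·zzvvvzzvvvzzvvvzzvvvzoo.

zzvvvzzvvvzzvvvzzvvvzzvvvzoo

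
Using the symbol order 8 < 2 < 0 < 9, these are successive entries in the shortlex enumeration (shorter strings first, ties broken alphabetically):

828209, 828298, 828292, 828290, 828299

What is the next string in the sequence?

828088

Find the rightmost character of 828299 below 9, bump it to the next letter, and reset everything to its right to 8.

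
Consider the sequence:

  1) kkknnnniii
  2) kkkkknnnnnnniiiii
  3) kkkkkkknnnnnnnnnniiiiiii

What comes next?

The n-th term is 2n+1 k's then 3n+1 n's then 2n+1 i's (n = 1, 2, …).
Setting n = 4 gives 9, 13, 9 characters in each block.

kkkkkkkkknnnnnnnnnnnnniiiiiiiii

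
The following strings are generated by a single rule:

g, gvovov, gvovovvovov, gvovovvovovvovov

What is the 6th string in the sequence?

The strings grow by a fixed suffix vovov each time.
From gvovovvovovvovov, 2 further steps: gvovovvovovvovov → gvovovvovovvovovvovov → (answer).

gvovovvovovvovovvovovvovov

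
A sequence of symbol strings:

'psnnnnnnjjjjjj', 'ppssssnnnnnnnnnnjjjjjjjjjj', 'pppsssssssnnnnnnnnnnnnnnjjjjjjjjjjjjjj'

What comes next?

The n-th term is n p's then 3n-2 s's then 4n+2 n's then 4n+2 j's (n = 1, 2, …).
At n = 4 the blocks have lengths 4, 10, 18, 18.

ppppssssssssssnnnnnnnnnnnnnnnnnnjjjjjjjjjjjjjjjjjj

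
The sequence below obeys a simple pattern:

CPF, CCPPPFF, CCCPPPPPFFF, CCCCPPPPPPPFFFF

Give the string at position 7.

The n-th term is n C's then 2n-1 P's then n F's (n = 1, 2, …).
For term 7, n = 7, so the run lengths are 7, 13, 7.

CCCCCCCPPPPPPPPPPPPPFFFFFFF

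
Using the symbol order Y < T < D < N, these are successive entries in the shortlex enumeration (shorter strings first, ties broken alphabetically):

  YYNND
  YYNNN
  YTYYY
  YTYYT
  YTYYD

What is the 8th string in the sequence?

Continuing the enumeration 3 steps past YTYYD: YTYYD → YTYYN → YTYTY → (answer).

YTYTT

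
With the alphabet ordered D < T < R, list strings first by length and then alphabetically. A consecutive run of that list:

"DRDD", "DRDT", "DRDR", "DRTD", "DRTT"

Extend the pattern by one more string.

The successor of DRTT increments the rightmost position that isn't already R and resets every position after it to D.

DRTR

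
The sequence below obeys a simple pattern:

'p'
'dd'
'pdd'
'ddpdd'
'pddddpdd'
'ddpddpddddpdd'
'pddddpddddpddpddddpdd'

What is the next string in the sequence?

ddpddpddddpddpddddpddddpddpddddpdd

Each term (from the third on) is the two preceding terms concatenated in order: term 3 = p·dd = pdd.
The next term joins ddpddpddddpdd and pddddpddddpddpddddpdd.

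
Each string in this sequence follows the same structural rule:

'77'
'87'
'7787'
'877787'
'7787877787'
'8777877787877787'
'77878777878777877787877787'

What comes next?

This is a Fibonacci-style word recurrence s(k) = s(k−2)·s(k−1): e.g. 77·87 = 7787.
So term 8 is 8777877787877787·77878777878777877787877787.

877787778787778777878777878777877787877787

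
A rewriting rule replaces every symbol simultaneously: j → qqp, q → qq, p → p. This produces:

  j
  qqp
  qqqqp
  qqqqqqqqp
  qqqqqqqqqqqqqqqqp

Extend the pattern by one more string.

Rewriting the 17 symbols of qqqqqqqqqqqqqqqqp one by one yields qq qq qq qq qq qq qq qq qq qq qq qq qq qq qq qq p; concatenated:

qqqqqqqqqqqqqqqqqqqqqqqqqqqqqqqqp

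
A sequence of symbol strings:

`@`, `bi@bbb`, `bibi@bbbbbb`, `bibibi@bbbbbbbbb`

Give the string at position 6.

bibibibibi@bbbbbbbbbbbbbbb

s(k+1) = bi·s(k)·bbb, so each term gains bi as a prefix and bbb as a suffix.
From bibibi@bbbbbbbbb, 2 further steps: bibibi@bbbbbbbbb → bibibibi@bbbbbbbbbbbb → (answer).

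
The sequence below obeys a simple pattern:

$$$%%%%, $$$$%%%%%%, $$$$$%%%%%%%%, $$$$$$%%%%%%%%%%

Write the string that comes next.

Term n consists of n+1 $'s, followed by 2n %'s, where the shown terms are n = 2, 3, 4, 5.
At n = 6 the blocks have lengths 7, 12.

$$$$$$$%%%%%%%%%%%%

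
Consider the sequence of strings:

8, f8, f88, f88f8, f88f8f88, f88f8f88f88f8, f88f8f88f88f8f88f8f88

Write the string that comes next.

f88f8f88f88f8f88f8f88f88f8f88f88f8

This is a Fibonacci-style word recurrence s(k) = s(k−1)·s(k−2): e.g. f8·8 = f88.
So term 8 is f88f8f88f88f8f88f8f88·f88f8f88f88f8.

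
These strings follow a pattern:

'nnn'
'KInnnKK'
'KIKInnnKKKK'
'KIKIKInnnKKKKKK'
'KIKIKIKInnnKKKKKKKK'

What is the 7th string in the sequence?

s(k+1) = KI·s(k)·KK, so each term gains KI as a prefix and KK as a suffix.
From KIKIKIKInnnKKKKKKKK, 2 further steps: KIKIKIKInnnKKKKKKKK → KIKIKIKIKInnnKKKKKKKKKK → (answer).

KIKIKIKIKIKInnnKKKKKKKKKKKK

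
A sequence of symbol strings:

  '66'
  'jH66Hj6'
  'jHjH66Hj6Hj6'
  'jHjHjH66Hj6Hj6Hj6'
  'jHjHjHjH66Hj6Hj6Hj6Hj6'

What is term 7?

Each term wraps the previous one in jH on the left and Hj6 on the right.
From jHjHjHjH66Hj6Hj6Hj6Hj6, 2 further steps: jHjHjHjH66Hj6Hj6Hj6Hj6 → jHjHjHjHjH66Hj6Hj6Hj6Hj6Hj6 → (answer).

jHjHjHjHjHjH66Hj6Hj6Hj6Hj6Hj6Hj6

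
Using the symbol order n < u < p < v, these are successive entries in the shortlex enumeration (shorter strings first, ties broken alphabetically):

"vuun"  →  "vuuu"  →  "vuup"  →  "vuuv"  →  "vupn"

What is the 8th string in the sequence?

vupv

Continuing the enumeration 3 steps past vupn: vupn → vupu → vupp → (answer).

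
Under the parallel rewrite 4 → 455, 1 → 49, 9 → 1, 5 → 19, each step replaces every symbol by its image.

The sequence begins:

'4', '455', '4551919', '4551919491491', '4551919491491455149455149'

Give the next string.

455191949149145514945514945519194945514551919494551

Replace each of the 25 characters of 4551919491491455149455149 in place — 455 19 19 49 1 49 1 455 1 49 455 1 49 455 19 19 49 455 1 455 19 19 49 455 1 — and concatenate.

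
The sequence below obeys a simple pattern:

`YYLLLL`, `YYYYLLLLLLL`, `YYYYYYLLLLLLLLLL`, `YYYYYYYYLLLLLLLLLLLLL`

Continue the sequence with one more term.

Reading off run lengths: Y runs 2, 4, 6, 8; L runs 4, 7, 10, 13 — each is linear in n (n = 1, 2, …).
For the next term, n = 5, so the run lengths are 10, 16.

YYYYYYYYYYLLLLLLLLLLLLLLLL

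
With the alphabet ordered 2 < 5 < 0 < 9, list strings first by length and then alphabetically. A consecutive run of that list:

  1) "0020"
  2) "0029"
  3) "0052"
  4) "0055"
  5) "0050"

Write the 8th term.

Advancing 3 positions from 0050 through 0050 → 0059 → 0002 reaches term 8.

0005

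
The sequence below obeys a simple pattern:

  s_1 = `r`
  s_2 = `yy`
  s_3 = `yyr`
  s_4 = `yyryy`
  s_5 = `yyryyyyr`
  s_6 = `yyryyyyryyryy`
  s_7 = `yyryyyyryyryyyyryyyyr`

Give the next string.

yyryyyyryyryyyyryyyyryyryyyyryyryy

This is a Fibonacci-style word recurrence s(k) = s(k−1)·s(k−2): e.g. yy·r = yyr.
Continuing: yyryyyyryyryyyyryyyyr · yyryyyyryyryy gives term 8.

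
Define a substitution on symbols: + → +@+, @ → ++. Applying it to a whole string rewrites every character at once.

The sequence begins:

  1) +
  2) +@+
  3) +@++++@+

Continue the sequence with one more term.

Apply φ to +@++++@+ symbol by symbol: +→+@+, @→++, +→+@+, +→+@+, +→+@+, +→+@+, @→++, +→+@+; joined: +@+ ++ +@+ +@+ +@+ +@+ ++ +@+.

+@++++@++@++@++@++++@+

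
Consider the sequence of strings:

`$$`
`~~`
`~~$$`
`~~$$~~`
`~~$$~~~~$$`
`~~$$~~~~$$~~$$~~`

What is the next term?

From term 3 onward, concatenate the last term with the second-to-last: ~~·$$ = ~~$$, ~~$$·~~ = ~~$$~~, …
So term 7 is ~~$$~~~~$$~~$$~~·~~$$~~~~$$.

~~$$~~~~$$~~$$~~~~$$~~~~$$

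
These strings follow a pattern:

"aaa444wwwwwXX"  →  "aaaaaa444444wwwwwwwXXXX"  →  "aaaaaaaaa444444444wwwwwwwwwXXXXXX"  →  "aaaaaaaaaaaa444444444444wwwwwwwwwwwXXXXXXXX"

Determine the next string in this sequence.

The n-th term is 3n a's then 3n 4's then 2n+3 w's then 2n X's (n = 1, 2, …).
Setting n = 5 gives 15, 15, 13, 10 characters in each block.

aaaaaaaaaaaaaaa444444444444444wwwwwwwwwwwwwXXXXXXXXXX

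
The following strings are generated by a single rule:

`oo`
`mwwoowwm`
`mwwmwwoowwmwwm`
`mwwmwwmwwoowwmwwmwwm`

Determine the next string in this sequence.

Every step adds mww to the front and wwm to the end of the previous string.
Applying this once more to mwwmwwmwwoowwmwwmwwm:

mwwmwwmwwmwwoowwmwwmwwmwwm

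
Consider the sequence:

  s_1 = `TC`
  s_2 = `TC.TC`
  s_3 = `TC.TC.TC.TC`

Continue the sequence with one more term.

TC.TC.TC.TC.TC.TC.TC.TC

Every step duplicates the string with '.' between the halves.
One more doubling of TC.TC.TC.TC gives the answer.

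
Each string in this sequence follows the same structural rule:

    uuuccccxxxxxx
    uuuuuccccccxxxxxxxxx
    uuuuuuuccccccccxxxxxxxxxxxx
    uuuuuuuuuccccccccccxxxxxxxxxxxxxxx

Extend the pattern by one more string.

Each string has the form u^{2n-1} c^{2n} x^{3n}, where the shown terms are n = 2, 3, 4, 5.
At n = 6 the blocks have lengths 11, 12, 18.

uuuuuuuuuuuccccccccccccxxxxxxxxxxxxxxxxxx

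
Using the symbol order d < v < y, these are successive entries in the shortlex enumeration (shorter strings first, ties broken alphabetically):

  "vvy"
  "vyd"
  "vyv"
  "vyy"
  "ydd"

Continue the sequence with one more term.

ydv

The successor of ydd increments the rightmost position that isn't already y and resets every position after it to d.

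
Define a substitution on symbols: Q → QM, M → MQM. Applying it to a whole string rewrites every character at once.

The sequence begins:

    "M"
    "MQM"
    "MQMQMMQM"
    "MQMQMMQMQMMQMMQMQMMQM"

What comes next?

Rewriting the 21 symbols of MQMQMMQMQMMQMMQMQMMQM one by one yields MQM QM MQM QM MQM MQM QM MQM QM MQM MQM QM MQM MQM QM MQM QM MQM MQM QM MQM; concatenated:

MQMQMMQMQMMQMMQMQMMQMQMMQMMQMQMMQMMQMQMMQMQMMQMMQMQMMQM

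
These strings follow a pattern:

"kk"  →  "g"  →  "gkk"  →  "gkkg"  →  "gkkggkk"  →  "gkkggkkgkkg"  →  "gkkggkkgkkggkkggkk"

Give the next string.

gkkggkkgkkggkkggkkgkkggkkgkkg

From term 3 onward, concatenate the last term with the second-to-last: g·kk = gkk, gkk·g = gkkg, …
Continuing: gkkggkkgkkggkkggkk · gkkggkkgkkg gives term 8.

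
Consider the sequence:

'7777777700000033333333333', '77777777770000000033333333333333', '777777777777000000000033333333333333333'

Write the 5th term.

77777777777777770000000000000033333333333333333333333

Reading off run lengths: 7 runs 8, 10, 12; 0 runs 6, 8, 10; 3 runs 11, 14, 17 — each is linear in n, where the shown terms are n = 3, 4, 5.
At n = 7 the blocks have lengths 16, 14, 23.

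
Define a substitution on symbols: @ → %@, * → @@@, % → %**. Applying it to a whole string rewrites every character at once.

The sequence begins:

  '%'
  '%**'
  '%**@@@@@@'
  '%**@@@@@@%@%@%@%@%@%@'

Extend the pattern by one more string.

Rewriting the 21 symbols of %**@@@@@@%@%@%@%@%@%@ one by one yields %** @@@ @@@ %@ %@ %@ %@ %@ %@ %** %@ %** %@ %** %@ %** %@ %** %@ %** %@; concatenated:

%**@@@@@@%@%@%@%@%@%@%**%@%**%@%**%@%**%@%**%@%**%@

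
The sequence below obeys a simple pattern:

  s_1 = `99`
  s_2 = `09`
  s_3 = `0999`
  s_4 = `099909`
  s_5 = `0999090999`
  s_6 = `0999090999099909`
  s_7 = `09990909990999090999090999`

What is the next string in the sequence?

099909099909990909990909990999090999099909

Each term (from the third on) is the previous term followed by the one before it: term 3 = 09·99 = 0999.
The next term joins 09990909990999090999090999 and 0999090999099909.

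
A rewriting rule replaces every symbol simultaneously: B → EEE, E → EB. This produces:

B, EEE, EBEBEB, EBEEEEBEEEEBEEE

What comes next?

φ(EBEEEEBEEEEBEEE) expands symbol-by-symbol to EB EEE EB EB EB EB EEE EB EB EB EB EEE EB EB EB; joining the 15 pieces gives the next term.

EBEEEEBEBEBEBEEEEBEBEBEBEEEEBEBEB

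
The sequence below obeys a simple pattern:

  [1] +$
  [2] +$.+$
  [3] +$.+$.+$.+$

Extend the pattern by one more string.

s(k+1) = s(k)·.·s(k) — each term doubles the last with '.' between the halves.
Doubling +$.+$.+$.+$ with '.' between the halves:

+$.+$.+$.+$.+$.+$.+$.+$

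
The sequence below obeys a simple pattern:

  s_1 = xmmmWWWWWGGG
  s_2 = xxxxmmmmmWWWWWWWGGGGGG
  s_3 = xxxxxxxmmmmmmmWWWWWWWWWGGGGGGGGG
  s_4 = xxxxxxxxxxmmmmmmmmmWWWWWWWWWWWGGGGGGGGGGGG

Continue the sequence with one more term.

xxxxxxxxxxxxxmmmmmmmmmmmWWWWWWWWWWWWWGGGGGGGGGGGGGGG

Each string has the form x^{3n-2} m^{2n+1} W^{2n+3} G^{3n} (n = 1, 2, …).
For the next term, n = 5, so the run lengths are 13, 11, 13, 15.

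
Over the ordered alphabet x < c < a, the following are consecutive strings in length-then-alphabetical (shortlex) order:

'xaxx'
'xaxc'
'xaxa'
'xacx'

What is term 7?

Advancing 3 positions from xacx through xacx → xacc → xaca reaches term 7.

xaax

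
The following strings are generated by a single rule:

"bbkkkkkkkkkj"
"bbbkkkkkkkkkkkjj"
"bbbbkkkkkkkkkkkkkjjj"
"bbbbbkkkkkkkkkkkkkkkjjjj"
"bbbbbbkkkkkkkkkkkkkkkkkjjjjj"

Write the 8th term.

bbbbbbbbbkkkkkkkkkkkkkkkkkkkkkkkjjjjjjjj

The n-th term is n-1 b's then 2n+3 k's then n-2 j's, where the shown terms are n = 3, 4, 5, 6, 7.
At n = 10 the blocks have lengths 9, 23, 8.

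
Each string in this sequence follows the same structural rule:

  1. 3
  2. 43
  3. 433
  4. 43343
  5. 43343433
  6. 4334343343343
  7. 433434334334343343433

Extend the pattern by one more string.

4334343343343433434334334343343343

From term 3 onward, concatenate the last term with the second-to-last: 43·3 = 433, 433·43 = 43343, …
Continuing: 433434334334343343433 · 4334343343343 gives term 8.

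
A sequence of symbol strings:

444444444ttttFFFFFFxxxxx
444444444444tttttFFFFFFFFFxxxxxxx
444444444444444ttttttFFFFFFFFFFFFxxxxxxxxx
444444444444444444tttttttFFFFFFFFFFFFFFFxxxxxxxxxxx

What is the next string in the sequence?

444444444444444444444ttttttttFFFFFFFFFFFFFFFFFFxxxxxxxxxxxxx

The n-th term is 3n+3 4's then n+2 t's then 3n F's then 2n+1 x's, where the shown terms are n = 2, 3, 4, 5.
At n = 6 the blocks have lengths 21, 8, 18, 13.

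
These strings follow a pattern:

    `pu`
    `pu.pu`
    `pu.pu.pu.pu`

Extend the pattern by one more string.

s(k+1) = s(k)·.·s(k) — each term doubles the last with '.' between the halves.
One more doubling of pu.pu.pu.pu gives the answer.

pu.pu.pu.pu.pu.pu.pu.pu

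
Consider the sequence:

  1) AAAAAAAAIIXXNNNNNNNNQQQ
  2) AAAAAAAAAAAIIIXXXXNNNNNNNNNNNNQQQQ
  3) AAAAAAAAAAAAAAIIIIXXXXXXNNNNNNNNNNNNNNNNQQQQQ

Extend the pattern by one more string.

AAAAAAAAAAAAAAAAAIIIIIXXXXXXXXNNNNNNNNNNNNNNNNNNNNQQQQQQ

The n-th term is 3n+2 A's then n I's then 2n-2 X's then 4n N's then n+1 Q's, where the shown terms are n = 2, 3, 4.
For the next term, n = 5, so the run lengths are 17, 5, 8, 20, 6.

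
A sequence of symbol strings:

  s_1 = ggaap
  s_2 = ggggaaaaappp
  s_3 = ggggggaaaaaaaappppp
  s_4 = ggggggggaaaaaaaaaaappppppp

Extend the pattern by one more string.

Each string has the form g^{2n} a^{3n-1} p^{2n-1} (n = 1, 2, …).
Setting n = 5 gives 10, 14, 9 characters in each block.

ggggggggggaaaaaaaaaaaaaappppppppp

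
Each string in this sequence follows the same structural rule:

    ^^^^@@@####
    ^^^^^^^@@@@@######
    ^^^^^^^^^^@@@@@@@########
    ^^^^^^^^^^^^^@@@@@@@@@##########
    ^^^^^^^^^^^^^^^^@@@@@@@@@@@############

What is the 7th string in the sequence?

Term n consists of 3n+1 ^'s, followed by 2n+1 @'s, followed by 2n+2 #'s (n = 1, 2, …).
At n = 7 the blocks have lengths 22, 15, 16.

^^^^^^^^^^^^^^^^^^^^^^@@@@@@@@@@@@@@@################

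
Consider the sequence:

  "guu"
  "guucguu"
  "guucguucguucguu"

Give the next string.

guucguucguucguucguucguucguucguu

Each string is two copies of the previous one joined by 'c'.
One more doubling of guucguucguucguu gives the answer.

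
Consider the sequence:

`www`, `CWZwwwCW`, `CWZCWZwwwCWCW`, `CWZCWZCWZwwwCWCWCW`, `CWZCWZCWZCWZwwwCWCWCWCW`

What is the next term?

Every step adds CWZ to the front and CW to the end of the previous string.
So the next term is CWZ·CWZCWZCWZCWZwwwCWCWCWCW·CW.

CWZCWZCWZCWZCWZwwwCWCWCWCWCW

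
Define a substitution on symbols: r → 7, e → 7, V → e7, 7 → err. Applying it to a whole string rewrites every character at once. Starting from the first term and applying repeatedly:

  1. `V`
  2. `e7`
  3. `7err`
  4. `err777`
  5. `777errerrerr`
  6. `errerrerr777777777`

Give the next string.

777777777errerrerrerrerrerrerrerrerr

Applying the rule to each of the 18 symbols of errerrerr777777777 gives the pieces 7 7 7 7 7 7 7 7 7 err err err err err err err err err, which concatenate to the answer.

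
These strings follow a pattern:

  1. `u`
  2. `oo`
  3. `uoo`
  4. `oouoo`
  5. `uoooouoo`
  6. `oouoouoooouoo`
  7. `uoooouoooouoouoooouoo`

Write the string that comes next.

oouoouoooouoouoooouoooouoouoooouoo

Each term (from the third on) is the two preceding terms concatenated in order: term 3 = u·oo = uoo.
The next term joins oouoouoooouoo and uoooouoooouoouoooouoo.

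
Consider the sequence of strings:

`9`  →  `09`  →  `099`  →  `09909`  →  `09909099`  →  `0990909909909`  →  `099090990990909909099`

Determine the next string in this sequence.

Each term (from the third on) is the previous term followed by the one before it: term 3 = 09·9 = 099.
So term 8 is 099090990990909909099·0990909909909.

0990909909909099090990990909909909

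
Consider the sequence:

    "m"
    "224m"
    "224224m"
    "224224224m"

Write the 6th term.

224224224224224m

Each term is the previous one with 224 prepended.
From 224224224m, 2 further steps: 224224224m → 224224224224m → (answer).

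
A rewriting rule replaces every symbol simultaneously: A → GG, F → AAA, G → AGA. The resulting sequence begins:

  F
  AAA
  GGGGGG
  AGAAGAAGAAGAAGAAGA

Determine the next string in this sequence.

GGAGAGGGGAGAGGGGAGAGGGGAGAGGGGAGAGGGGAGAGG

Applying the rule to each of the 18 symbols of AGAAGAAGAAGAAGAAGA gives the pieces GG AGA GG GG AGA GG GG AGA GG GG AGA GG GG AGA GG GG AGA GG, which concatenate to the answer.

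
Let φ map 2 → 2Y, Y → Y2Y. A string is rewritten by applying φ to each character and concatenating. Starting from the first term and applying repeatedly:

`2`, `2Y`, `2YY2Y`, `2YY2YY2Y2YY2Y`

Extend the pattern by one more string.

Rewriting the 13 symbols of 2YY2YY2Y2YY2Y one by one yields 2Y Y2Y Y2Y 2Y Y2Y Y2Y 2Y Y2Y 2Y Y2Y Y2Y 2Y Y2Y; concatenated:

2YY2YY2Y2YY2YY2Y2YY2Y2YY2YY2Y2YY2Y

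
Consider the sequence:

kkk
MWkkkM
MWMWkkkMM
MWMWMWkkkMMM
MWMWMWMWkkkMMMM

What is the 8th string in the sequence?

s(k+1) = MW·s(k)·M, so each term gains MW as a prefix and M as a suffix.
From MWMWMWMWkkkMMMM, 3 further steps: MWMWMWMWkkkMMMM → MWMWMWMWMWkkkMMMMM → MWMWMWMWMWMWkkkMMMMMM → (answer).

MWMWMWMWMWMWMWkkkMMMMMMM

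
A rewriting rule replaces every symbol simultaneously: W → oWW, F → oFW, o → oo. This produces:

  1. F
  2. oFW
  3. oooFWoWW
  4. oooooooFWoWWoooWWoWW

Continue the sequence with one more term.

Applying the rule to each of the 20 symbols of oooooooFWoWWoooWWoWW gives the pieces oo oo oo oo oo oo oo oFW oWW oo oWW oWW oo oo oo oWW oWW oo oWW oWW, which concatenate to the answer.

oooooooooooooooFWoWWoooWWoWWoooooooWWoWWoooWWoWW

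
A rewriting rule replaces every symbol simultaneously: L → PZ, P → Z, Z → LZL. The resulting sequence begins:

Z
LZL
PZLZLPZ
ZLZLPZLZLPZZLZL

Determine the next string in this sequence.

LZLPZLZLPZZLZLPZLZLPZZLZLLZLPZLZLPZ

φ(ZLZLPZLZLPZZLZL) expands symbol-by-symbol to LZL PZ LZL PZ Z LZL PZ LZL PZ Z LZL LZL PZ LZL PZ; joining the 15 pieces gives the next term.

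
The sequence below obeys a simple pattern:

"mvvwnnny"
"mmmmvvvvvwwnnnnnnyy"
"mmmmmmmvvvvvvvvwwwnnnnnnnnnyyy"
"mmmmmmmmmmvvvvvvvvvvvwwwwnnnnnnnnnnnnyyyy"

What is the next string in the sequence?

Each string has the form m^{3n-2} v^{3n-1} w^{n} n^{3n} y^{n} (n = 1, 2, …).
For the next term, n = 5, so the run lengths are 13, 14, 5, 15, 5.

mmmmmmmmmmmmmvvvvvvvvvvvvvvwwwwwnnnnnnnnnnnnnnnyyyyy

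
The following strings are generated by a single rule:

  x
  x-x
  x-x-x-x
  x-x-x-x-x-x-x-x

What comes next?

x-x-x-x-x-x-x-x-x-x-x-x-x-x-x-x

s(k+1) = s(k)·-·s(k) — each term doubles the last with '-' between the halves.
One more doubling of x-x-x-x-x-x-x-x gives the answer.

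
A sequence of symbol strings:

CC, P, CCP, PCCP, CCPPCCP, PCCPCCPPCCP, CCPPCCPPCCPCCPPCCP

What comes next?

From term 3 onward, concatenate the second-to-last term with the last: CC·P = CCP, P·CCP = PCCP, …
The next term joins PCCPCCPPCCP and CCPPCCPPCCPCCPPCCP.

PCCPCCPPCCPCCPPCCPPCCPCCPPCCP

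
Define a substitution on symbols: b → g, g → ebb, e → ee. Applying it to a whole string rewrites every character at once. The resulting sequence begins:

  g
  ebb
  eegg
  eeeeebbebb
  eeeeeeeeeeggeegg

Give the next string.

eeeeeeeeeeeeeeeeeeeeebbebbeeeeebbebb

Replace each of the 16 characters of eeeeeeeeeeggeegg in place — ee ee ee ee ee ee ee ee ee ee ebb ebb ee ee ebb ebb — and concatenate.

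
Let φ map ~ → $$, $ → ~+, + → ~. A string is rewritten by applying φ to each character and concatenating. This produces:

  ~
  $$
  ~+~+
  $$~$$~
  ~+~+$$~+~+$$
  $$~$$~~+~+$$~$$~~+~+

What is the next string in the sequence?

~+~+$$~+~+$$$$~$$~~+~+$$~+~+$$$$~$$~

φ($$~$$~~+~+$$~$$~~+~+) expands symbol-by-symbol to ~+ ~+ $$ ~+ ~+ $$ $$ ~ $$ ~ ~+ ~+ $$ ~+ ~+ $$ $$ ~ $$ ~; joining the 20 pieces gives the next term.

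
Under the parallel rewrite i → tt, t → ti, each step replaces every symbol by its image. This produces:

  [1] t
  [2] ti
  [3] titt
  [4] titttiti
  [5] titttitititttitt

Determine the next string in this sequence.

titttitititttitttitttitititttiti

Applying the rule to each of the 16 symbols of titttitititttitt gives the pieces ti tt ti ti ti tt ti tt ti tt ti ti ti tt ti ti, which concatenate to the answer.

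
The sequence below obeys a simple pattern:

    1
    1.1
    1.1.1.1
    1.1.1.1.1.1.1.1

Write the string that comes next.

Each string is two copies of the previous one joined by '.'.
Doubling 1.1.1.1.1.1.1.1 with '.' between the halves:

1.1.1.1.1.1.1.1.1.1.1.1.1.1.1.1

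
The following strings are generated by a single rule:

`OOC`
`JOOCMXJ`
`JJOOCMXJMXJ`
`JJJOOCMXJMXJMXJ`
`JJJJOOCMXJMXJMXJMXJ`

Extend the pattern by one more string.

s(k+1) = J·s(k)·MXJ, so each term gains J as a prefix and MXJ as a suffix.
Applying this once more to JJJJOOCMXJMXJMXJMXJ:

JJJJJOOCMXJMXJMXJMXJMXJ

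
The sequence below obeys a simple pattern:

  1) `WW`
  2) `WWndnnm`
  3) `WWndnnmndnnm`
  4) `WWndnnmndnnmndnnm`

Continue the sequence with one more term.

Each term is the previous one with ndnnm appended.
So the next term is WWndnnmndnnmndnnm·ndnnm.

WWndnnmndnnmndnnmndnnm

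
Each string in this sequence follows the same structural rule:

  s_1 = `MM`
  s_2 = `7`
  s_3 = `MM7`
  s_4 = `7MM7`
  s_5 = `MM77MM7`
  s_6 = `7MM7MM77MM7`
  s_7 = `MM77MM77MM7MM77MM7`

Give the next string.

7MM7MM77MM7MM77MM77MM7MM77MM7

Each term (from the third on) is the two preceding terms concatenated in order: term 3 = MM·7 = MM7.
The next term joins 7MM7MM77MM7 and MM77MM77MM7MM77MM7.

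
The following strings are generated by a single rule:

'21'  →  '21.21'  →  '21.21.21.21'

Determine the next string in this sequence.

s(k+1) = s(k)·.·s(k) — each term doubles the last with '.' between the halves.
One more doubling of 21.21.21.21 gives the answer.

21.21.21.21.21.21.21.21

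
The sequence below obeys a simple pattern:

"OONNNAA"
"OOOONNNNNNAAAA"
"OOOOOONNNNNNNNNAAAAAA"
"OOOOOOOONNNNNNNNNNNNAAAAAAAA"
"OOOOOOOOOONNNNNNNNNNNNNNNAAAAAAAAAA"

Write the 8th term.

OOOOOOOOOOOOOOOONNNNNNNNNNNNNNNNNNNNNNNNAAAAAAAAAAAAAAAA

Reading off run lengths: O runs 2, 4, 6, 8, 10; N runs 3, 6, 9, 12, 15; A runs 2, 4, 6, 8, 10 — each is linear in n (n = 1, 2, …).
Setting n = 8 gives 16, 24, 16 characters in each block.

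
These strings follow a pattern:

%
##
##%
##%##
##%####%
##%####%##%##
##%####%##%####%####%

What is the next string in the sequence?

##%####%##%####%####%##%####%##%##

Each term (from the third on) is the previous term followed by the one before it: term 3 = ##·% = ##%.
So term 8 is ##%####%##%####%####%·##%####%##%##.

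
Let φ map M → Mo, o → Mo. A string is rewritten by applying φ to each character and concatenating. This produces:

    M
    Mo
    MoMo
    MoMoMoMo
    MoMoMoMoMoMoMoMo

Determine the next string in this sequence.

MoMoMoMoMoMoMoMoMoMoMoMoMoMoMoMo

Applying the rule to each of the 16 symbols of MoMoMoMoMoMoMoMo gives the pieces Mo Mo Mo Mo Mo Mo Mo Mo Mo Mo Mo Mo Mo Mo Mo Mo, which concatenate to the answer.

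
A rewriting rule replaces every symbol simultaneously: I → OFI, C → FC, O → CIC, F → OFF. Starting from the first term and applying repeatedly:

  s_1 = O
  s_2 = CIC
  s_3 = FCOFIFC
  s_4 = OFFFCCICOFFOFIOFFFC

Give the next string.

φ(OFFFCCICOFFOFIOFFFC) expands symbol-by-symbol to CIC OFF OFF OFF FC FC OFI FC CIC OFF OFF CIC OFF OFI CIC OFF OFF OFF FC; joining the 19 pieces gives the next term.

CICOFFOFFOFFFCFCOFIFCCICOFFOFFCICOFFOFICICOFFOFFOFFFC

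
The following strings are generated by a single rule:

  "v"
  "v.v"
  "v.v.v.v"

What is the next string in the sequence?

v.v.v.v.v.v.v.v

s(k+1) = s(k)·.·s(k) — each term doubles the last with '.' between the halves.
One more doubling of v.v.v.v gives the answer.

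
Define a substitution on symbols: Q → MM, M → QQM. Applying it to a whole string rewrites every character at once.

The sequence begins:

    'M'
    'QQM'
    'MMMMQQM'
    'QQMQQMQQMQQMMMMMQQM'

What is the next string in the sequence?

MMMMQQMMMMMQQMMMMMQQMMMMMQQMQQMQQMQQMQQMMMMMQQM

Replace each of the 19 characters of QQMQQMQQMQQMMMMMQQM in place — MM MM QQM MM MM QQM MM MM QQM MM MM QQM QQM QQM QQM QQM MM MM QQM — and concatenate.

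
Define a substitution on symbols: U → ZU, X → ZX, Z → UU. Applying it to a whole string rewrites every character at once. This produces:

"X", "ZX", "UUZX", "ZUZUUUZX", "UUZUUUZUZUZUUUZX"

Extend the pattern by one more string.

Applying the rule to each of the 16 symbols of UUZUUUZUZUZUUUZX gives the pieces ZU ZU UU ZU ZU ZU UU ZU UU ZU UU ZU ZU ZU UU ZX, which concatenate to the answer.

ZUZUUUZUZUZUUUZUUUZUUUZUZUZUUUZX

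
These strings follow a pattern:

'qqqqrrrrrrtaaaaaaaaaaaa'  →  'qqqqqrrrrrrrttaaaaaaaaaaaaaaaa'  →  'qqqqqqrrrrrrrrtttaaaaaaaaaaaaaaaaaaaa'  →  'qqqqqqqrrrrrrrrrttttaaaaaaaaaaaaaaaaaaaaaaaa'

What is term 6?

qqqqqqqqqrrrrrrrrrrrttttttaaaaaaaaaaaaaaaaaaaaaaaaaaaaaaaa

Reading off run lengths: q runs 4, 5, 6, 7; r runs 6, 7, 8, 9; t runs 1, 2, 3, 4; a runs 12, 16, 20, 24 — each is linear in n, where the shown terms are n = 3, 4, 5, 6.
Setting n = 8 gives 9, 11, 6, 32 characters in each block.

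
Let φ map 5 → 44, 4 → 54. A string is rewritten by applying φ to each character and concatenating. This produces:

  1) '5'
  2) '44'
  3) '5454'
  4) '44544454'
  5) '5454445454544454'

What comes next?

Replace each of the 16 characters of 5454445454544454 in place — 44 54 44 54 54 54 44 54 44 54 44 54 54 54 44 54 — and concatenate.

44544454545444544454445454544454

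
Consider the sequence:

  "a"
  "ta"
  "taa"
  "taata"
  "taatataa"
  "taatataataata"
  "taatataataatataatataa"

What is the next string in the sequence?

taatataataatataatataataatataataata

Each term (from the third on) is the previous term followed by the one before it: term 3 = ta·a = taa.
The next term joins taatataataatataatataa and taatataataata.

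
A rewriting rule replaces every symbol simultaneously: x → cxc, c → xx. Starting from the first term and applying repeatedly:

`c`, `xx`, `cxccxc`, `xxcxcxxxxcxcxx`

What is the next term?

cxccxcxxcxcxxcxccxccxccxcxxcxcxxcxccxc

Applying the rule to each of the 14 symbols of xxcxcxxxxcxcxx gives the pieces cxc cxc xx cxc xx cxc cxc cxc cxc xx cxc xx cxc cxc, which concatenate to the answer.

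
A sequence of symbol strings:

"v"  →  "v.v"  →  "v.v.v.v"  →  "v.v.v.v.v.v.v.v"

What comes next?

Every step duplicates the string with '.' between the halves.
One more doubling of v.v.v.v.v.v.v.v gives the answer.

v.v.v.v.v.v.v.v.v.v.v.v.v.v.v.v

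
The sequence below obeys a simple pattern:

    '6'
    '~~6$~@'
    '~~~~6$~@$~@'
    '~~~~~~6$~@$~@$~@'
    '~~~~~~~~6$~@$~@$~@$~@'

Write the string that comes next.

~~~~~~~~~~6$~@$~@$~@$~@$~@

Each term wraps the previous one in ~~ on the left and $~@ on the right.
So the next term is ~~·~~~~~~~~6$~@$~@$~@$~@·$~@.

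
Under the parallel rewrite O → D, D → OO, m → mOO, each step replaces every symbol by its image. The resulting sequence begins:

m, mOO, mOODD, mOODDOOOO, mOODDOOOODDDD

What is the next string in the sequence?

mOODDOOOODDDDOOOOOOOO

Replace each of the 13 characters of mOODDOOOODDDD in place — mOO D D OO OO D D D D OO OO OO OO — and concatenate.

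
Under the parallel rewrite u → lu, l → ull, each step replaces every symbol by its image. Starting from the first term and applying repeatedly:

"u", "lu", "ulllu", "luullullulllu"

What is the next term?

Rewriting the 13 symbols of luullullulllu one by one yields ull lu lu ull ull lu ull ull lu ull ull ull lu; concatenated:

ullluluullullluullullluullullulllu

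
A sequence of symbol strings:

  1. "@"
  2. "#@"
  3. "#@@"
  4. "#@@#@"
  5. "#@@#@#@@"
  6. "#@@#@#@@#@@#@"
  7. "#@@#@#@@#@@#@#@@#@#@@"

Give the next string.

From term 3 onward, concatenate the last term with the second-to-last: #@·@ = #@@, #@@·#@ = #@@#@, …
So term 8 is #@@#@#@@#@@#@#@@#@#@@·#@@#@#@@#@@#@.

#@@#@#@@#@@#@#@@#@#@@#@@#@#@@#@@#@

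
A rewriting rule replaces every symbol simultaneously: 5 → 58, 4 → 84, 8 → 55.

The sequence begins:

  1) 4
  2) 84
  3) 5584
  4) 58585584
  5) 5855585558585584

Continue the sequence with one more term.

Rewriting the 16 symbols of 5855585558585584 one by one yields 58 55 58 58 58 55 58 58 58 55 58 55 58 58 55 84; concatenated:

58555858585558585855585558585584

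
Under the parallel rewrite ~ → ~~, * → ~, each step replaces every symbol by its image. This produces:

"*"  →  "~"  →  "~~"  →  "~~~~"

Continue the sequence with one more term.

Expanding ~~~~: ~→~~, ~→~~, ~→~~, ~→~~. Concatenated: ~~ ~~ ~~ ~~.

~~~~~~~~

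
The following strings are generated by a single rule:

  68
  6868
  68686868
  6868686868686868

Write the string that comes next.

68686868686868686868686868686868

Every step duplicates the string.
One more doubling of 6868686868686868 gives the answer.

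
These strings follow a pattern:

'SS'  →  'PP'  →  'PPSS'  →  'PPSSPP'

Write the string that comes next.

From term 3 onward, concatenate the last term with the second-to-last: PP·SS = PPSS, PPSS·PP = PPSSPP, …
Continuing: PPSSPP · PPSS gives term 5.

PPSSPPPPSS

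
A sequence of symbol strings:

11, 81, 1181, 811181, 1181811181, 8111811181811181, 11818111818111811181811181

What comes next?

811181118181118111818111818111811181811181

Each term (from the third on) is the two preceding terms concatenated in order: term 3 = 11·81 = 1181.
The next term joins 8111811181811181 and 11818111818111811181811181.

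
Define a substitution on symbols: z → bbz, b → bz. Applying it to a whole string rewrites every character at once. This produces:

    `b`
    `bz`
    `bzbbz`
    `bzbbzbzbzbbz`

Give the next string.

bzbbzbzbzbbzbzbbzbzbbzbzbzbbz

Expanding bzbbzbzbzbbz: b→bz, z→bbz, b→bz, b→bz, z→bbz, b→bz, z→bbz, b→bz, z→bbz, b→bz, b→bz, z→bbz. Concatenated: bz bbz bz bz bbz bz bbz bz bbz bz bz bbz.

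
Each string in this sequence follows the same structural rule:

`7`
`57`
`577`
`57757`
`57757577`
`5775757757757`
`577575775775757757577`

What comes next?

5775757757757577575775775757757757

Each term (from the third on) is the previous term followed by the one before it: term 3 = 57·7 = 577.
So term 8 is 577575775775757757577·5775757757757.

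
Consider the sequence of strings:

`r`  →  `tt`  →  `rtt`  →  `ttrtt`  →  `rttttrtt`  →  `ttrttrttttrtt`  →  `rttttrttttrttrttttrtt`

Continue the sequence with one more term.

ttrttrttttrttrttttrttttrttrttttrtt

This is a Fibonacci-style word recurrence s(k) = s(k−2)·s(k−1): e.g. r·tt = rtt.
The next term joins ttrttrttttrtt and rttttrttttrttrttttrtt.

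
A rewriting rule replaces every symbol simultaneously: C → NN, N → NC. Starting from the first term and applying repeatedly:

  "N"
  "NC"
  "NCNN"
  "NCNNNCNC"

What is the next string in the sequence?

NCNNNCNCNCNNNCNN

Apply φ to NCNNNCNC symbol by symbol: N→NC, C→NN, N→NC, N→NC, N→NC, C→NN, N→NC, C→NN; joined: NC NN NC NC NC NN NC NN.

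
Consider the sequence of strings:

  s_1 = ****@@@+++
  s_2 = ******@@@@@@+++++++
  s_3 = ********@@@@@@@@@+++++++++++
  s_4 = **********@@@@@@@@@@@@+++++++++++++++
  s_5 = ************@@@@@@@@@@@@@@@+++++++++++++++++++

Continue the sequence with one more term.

**************@@@@@@@@@@@@@@@@@@+++++++++++++++++++++++

Each string has the form *^{2n+2} @^{3n} +^{4n-1} (n = 1, 2, …).
At n = 6 the blocks have lengths 14, 18, 23.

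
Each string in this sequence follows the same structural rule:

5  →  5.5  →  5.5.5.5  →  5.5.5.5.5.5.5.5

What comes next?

s(k+1) = s(k)·.·s(k) — each term doubles the last with '.' between the halves.
So the next term is two copies of 5.5.5.5.5.5.5.5 with '.' between the halves.

5.5.5.5.5.5.5.5.5.5.5.5.5.5.5.5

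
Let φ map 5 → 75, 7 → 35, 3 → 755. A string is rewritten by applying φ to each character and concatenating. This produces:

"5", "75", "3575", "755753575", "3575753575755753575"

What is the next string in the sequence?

75575357535757557535753575753575755753575

Applying the rule to each of the 19 symbols of 3575753575755753575 gives the pieces 755 75 35 75 35 75 755 75 35 75 35 75 75 35 75 755 75 35 75, which concatenate to the answer.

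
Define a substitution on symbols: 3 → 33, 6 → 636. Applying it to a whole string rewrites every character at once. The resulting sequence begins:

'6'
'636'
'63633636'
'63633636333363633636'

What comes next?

φ(63633636333363633636) expands symbol-by-symbol to 636 33 636 33 33 636 33 636 33 33 33 33 636 33 636 33 33 636 33 636; joining the 20 pieces gives the next term.

636336363333636336363333333363633636333363633636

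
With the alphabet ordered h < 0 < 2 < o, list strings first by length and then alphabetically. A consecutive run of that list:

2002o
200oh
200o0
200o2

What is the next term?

Find the rightmost character of 200o2 below o, bump it to the next letter, and reset everything to its right to h.

200oo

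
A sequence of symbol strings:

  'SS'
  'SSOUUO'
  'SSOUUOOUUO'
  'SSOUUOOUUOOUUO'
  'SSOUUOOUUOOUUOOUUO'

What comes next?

SSOUUOOUUOOUUOOUUOOUUO

The strings grow by a fixed suffix OUUO each time.
One more step from SSOUUOOUUOOUUOOUUO gives the answer.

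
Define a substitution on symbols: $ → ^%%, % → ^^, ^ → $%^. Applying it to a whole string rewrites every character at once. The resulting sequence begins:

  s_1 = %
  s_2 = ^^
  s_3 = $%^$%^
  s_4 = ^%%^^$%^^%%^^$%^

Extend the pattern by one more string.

φ(^%%^^$%^^%%^^$%^) expands symbol-by-symbol to $%^ ^^ ^^ $%^ $%^ ^%% ^^ $%^ $%^ ^^ ^^ $%^ $%^ ^%% ^^ $%^; joining the 16 pieces gives the next term.

$%^^^^^$%^$%^^%%^^$%^$%^^^^^$%^$%^^%%^^$%^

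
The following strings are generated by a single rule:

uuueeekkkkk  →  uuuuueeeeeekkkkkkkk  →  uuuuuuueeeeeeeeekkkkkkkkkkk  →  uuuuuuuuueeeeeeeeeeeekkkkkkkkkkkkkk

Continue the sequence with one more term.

uuuuuuuuuuueeeeeeeeeeeeeeekkkkkkkkkkkkkkkkk

Each string has the form u^{2n+1} e^{3n} k^{3n+2} (n = 1, 2, …).
At n = 5 the blocks have lengths 11, 15, 17.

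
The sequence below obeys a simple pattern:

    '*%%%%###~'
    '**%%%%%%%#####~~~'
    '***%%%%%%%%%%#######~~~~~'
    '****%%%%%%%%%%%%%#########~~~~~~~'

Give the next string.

*****%%%%%%%%%%%%%%%%###########~~~~~~~~~

Term n consists of n *'s, followed by 3n+1 %'s, followed by 2n+1 #'s, followed by 2n-1 ~'s (n = 1, 2, …).
At n = 5 the blocks have lengths 5, 16, 11, 9.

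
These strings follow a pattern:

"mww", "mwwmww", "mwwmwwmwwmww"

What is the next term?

Every step duplicates the string.
Doubling mwwmwwmwwmww:

mwwmwwmwwmwwmwwmwwmwwmww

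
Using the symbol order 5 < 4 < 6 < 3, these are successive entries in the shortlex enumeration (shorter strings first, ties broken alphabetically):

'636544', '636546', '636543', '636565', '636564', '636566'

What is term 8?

Stepping forward 2 times from 636566: 636566 → 636563, then the target.

636535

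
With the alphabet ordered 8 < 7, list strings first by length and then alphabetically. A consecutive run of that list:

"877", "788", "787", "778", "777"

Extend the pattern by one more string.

8888

777 is the last string of length 3, so the next is the first of length 4: 8 repeated 4 times.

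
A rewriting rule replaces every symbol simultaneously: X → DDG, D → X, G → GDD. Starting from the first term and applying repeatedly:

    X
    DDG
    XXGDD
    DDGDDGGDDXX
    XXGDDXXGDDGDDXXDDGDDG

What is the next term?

φ(XXGDDXXGDDGDDXXDDGDDG) expands symbol-by-symbol to DDG DDG GDD X X DDG DDG GDD X X GDD X X DDG DDG X X GDD X X GDD; joining the 21 pieces gives the next term.

DDGDDGGDDXXDDGDDGGDDXXGDDXXDDGDDGXXGDDXXGDD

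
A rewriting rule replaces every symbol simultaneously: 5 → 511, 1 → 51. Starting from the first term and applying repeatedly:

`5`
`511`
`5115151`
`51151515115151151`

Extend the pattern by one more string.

Applying the rule to each of the 17 symbols of 51151515115151151 gives the pieces 511 51 51 511 51 511 51 511 51 51 511 51 511 51 51 511 51, which concatenate to the answer.

51151515115151151511515151151511515151151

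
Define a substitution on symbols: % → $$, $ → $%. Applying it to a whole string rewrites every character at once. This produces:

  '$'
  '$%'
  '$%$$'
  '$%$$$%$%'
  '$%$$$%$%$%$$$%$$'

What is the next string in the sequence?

Rewriting the 16 symbols of $%$$$%$%$%$$$%$$ one by one yields $% $$ $% $% $% $$ $% $$ $% $$ $% $% $% $$ $% $%; concatenated:

$%$$$%$%$%$$$%$$$%$$$%$%$%$$$%$%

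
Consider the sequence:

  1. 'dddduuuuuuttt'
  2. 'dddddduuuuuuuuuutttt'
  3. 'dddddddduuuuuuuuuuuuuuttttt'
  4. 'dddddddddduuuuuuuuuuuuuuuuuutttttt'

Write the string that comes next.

Each string has the form d^{2n+2} u^{4n+2} t^{n+2} (n = 1, 2, …).
Setting n = 5 gives 12, 22, 7 characters in each block.

dddddddddddduuuuuuuuuuuuuuuuuuuuuuttttttt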